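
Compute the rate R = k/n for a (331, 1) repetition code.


Rate = k/n = 1/331

1/331


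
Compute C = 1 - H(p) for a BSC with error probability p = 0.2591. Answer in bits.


H(p) = -p*log2(p) - (1-p)*log2(1-p) = -0.2591*log2(0.2591) - 0.7409*log2(0.7409) = 0.504835 + 0.320550 = 0.8254. C = 1 - H(p) = 1 - 0.8254 = 0.1746

0.1746 bits


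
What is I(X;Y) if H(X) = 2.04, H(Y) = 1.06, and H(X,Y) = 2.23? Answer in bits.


I(X;Y) = H(X) + H(Y) - H(X,Y) = 2.04 + 1.06 - 2.23 = 0.87

0.87 bits


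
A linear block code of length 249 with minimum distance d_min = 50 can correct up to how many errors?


Correction capability = floor((d-1)/2) = floor((50-1)/2) = 24

24 errors


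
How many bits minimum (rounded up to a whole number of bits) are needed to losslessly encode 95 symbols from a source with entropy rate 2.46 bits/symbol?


Minimum bits >= n * H = 95 * 2.46 = 233.7, rounded up to a whole number of bits = 234

234 bits


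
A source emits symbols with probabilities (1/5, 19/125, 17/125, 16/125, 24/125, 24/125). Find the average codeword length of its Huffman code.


Huffman construction (repeatedly merge the two least-probable nodes; each merge adds 1 bit to every symbol beneath it): 16/125 + 17/125 = 33/125; 19/125 + 24/125 = 43/125; 24/125 + 1/5 = 49/125; 33/125 + 43/125 = 76/125; 49/125 + 76/125 = 1. Resulting codeword lengths (in the order the probabilities were given): (2, 3, 3, 3, 3, 2). L_avg = sum(p_i * l_i) = 1/5*2 + 19/125*3 + 17/125*3 + 16/125*3 + 24/125*3 + 24/125*2 = 326/125 = 2.608

2.608 bits


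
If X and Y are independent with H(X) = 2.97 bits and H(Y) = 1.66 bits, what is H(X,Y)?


For independent variables, H(X,Y) = H(X) + H(Y) = 2.97 + 1.66 = 4.63

4.63 bits


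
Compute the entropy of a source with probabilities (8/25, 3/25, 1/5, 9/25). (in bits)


H = -sum(p_i * log2(p_i)). Terms: -(8/25)*log2(8/25) = 0.526034; -(3/25)*log2(3/25) = 0.367067; -(1/5)*log2(1/5) = 0.464386; -(9/25)*log2(9/25) = 0.530615. H = 0.526034 + 0.367067 + 0.464386 + 0.530615 = 1.8881

1.8881 bits


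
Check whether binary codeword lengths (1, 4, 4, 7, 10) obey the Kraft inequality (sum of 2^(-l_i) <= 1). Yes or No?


Kraft sum = sum(2^(-l_i)) = 0.6338, need <= 1. Result: satisfied (a binary prefix-free code with these lengths exists)

Yes


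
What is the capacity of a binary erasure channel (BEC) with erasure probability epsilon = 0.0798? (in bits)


C = 1 - epsilon = 1 - 0.0798 = 0.9202

0.9202 bits


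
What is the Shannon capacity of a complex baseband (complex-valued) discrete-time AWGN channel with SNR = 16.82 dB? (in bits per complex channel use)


SNR_linear = 10^(16.82/10) = 48.0839; C = log2(1 + SNR_linear) = log2(1 + 48.0839) = 5.6172

5.6172 bits/channel use


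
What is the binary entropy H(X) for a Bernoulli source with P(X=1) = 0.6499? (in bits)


H = -p*log2(p) - (1-p)*log2(1-p). -0.6499*log2(0.6499) = 0.404050; -0.3501*log2(0.3501) = 0.530108. H = 0.404050 + 0.530108 = 0.9342

0.9342 bits


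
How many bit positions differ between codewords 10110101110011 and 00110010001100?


Count differing positions: ^ . . . . ^ ^ ^ ^ ^ ^ ^ ^ ^ = 10 differences

10


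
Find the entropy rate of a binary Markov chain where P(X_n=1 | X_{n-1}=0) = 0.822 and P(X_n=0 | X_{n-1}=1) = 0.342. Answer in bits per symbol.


Stationary distribution: pi_0 = p10/(p01+p10) = 0.2938, pi_1 = 0.7062. Entropy rate H' = pi_0*H(p01) + pi_1*H(p10) = 0.2938*0.6757 + 0.7062*0.9267 = 0.853

0.853 bits/symbol


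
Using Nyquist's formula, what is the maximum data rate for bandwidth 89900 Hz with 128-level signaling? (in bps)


Rate = 2 * B * log2(M) = 2 * 89900 * 7.0 = 1258600.0

1258600.0 bps


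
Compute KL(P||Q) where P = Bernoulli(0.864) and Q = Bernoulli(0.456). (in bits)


KL = p*log2(p/q) + (1-p)*log2((1-p)/(1-q)) = 0.864*log2(0.864/0.456) + 0.136*log2(0.136/0.544) = 0.5246

0.5246 bits


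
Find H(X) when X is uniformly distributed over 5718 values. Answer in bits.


H = log2(n) = log2(5718) = 12.4813

12.4813 bits


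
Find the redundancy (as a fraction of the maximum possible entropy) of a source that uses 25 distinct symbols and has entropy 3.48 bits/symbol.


H_max = log2(K) = log2(25) = 4.6439 bits/symbol. Redundancy = 1 - H/H_max = 1 - 3.48/4.6439 = 1 - 0.7494 = 0.2506

0.2506


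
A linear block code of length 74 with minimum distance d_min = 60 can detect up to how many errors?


Detection capability = d_min - 1 = 60 - 1 = 59

59 errors


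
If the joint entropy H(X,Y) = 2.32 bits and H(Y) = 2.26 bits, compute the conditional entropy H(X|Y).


H(X|Y) = H(X,Y) - H(Y) = 2.32 - 2.26 = 0.06

0.06 bits


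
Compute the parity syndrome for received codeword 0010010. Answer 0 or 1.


Syndrome = XOR of all bits = 0 XOR 0 XOR 1 XOR 0 XOR 0 XOR 1 XOR 0 = 0

0


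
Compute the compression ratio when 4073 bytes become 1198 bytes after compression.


Ratio = original / compressed = 4073 / 1198 = 3.3998

3.3998


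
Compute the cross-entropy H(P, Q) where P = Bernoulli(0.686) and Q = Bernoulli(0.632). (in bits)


H(P,Q) = -p*log2(q) - (1-p)*log2(1-q). -0.686*log2(0.632) = 0.454134; -0.314*log2(0.368) = 0.452858. H(P,Q) = 0.454134 + 0.452858 = 0.907

0.907 bits


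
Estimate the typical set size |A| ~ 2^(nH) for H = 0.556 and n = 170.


log2|A_typical| = nH = 170 * 0.556 = 94.52, so |A_typical| ~ 2^94.52 = 2.840e+28

2.840e+28


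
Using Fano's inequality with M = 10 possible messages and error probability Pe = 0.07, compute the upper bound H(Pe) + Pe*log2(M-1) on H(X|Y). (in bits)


H(Pe) = -Pe*log2(Pe) - (1-Pe)*log2(1-Pe) = -0.07*log2(0.07) - 0.93*log2(0.93) = 0.268555 + 0.097369 = 0.3659. Pe*log2(M-1) = 0.07*log2(9) = 0.221895. Bound = H(Pe) + Pe*log2(M-1) = 0.268555 + 0.097369 + 0.221895 = 0.5878

0.5878 bits


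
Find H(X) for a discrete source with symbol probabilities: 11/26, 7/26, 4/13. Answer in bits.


H = -sum(p_i * log2(p_i)). Terms: -(11/26)*log2(11/26) = 0.525042; -(7/26)*log2(7/26) = 0.509677; -(4/13)*log2(4/13) = 0.523212. H = 0.525042 + 0.509677 + 0.523212 = 1.5579

1.5579 bits


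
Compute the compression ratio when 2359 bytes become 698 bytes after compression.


Ratio = original / compressed = 2359 / 698 = 3.3797

3.3797


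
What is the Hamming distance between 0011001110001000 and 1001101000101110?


Count differing positions: ^ . ^ . ^ . . ^ ^ . ^ . . ^ ^ . = 8 differences

8


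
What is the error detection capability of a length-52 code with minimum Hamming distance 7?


Detection capability = d_min - 1 = 7 - 1 = 6

6 errors


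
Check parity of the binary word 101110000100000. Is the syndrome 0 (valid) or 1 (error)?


Syndrome = XOR of all bits = 1 XOR 0 XOR 1 XOR 1 XOR 1 XOR 0 XOR 0 XOR 0 XOR 0 XOR 1 XOR 0 XOR 0 XOR 0 XOR 0 XOR 0 = 1

1


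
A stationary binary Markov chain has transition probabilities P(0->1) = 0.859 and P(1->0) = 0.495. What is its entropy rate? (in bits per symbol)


Stationary distribution: pi_0 = p10/(p01+p10) = 0.3656, pi_1 = 0.6344. Entropy rate H' = pi_0*H(p01) + pi_1*H(p10) = 0.3656*0.5869 + 0.6344*0.9999 = 0.8489

0.8489 bits/symbol


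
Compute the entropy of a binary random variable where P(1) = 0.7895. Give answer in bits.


H = -p*log2(p) - (1-p)*log2(1-p). -0.7895*log2(0.7895) = 0.269211; -0.2105*log2(0.2105) = 0.473227. H = 0.269211 + 0.473227 = 0.7424

0.7424 bits


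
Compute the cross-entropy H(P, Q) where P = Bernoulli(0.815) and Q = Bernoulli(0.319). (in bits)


H(P,Q) = -p*log2(q) - (1-p)*log2(1-q). -0.815*log2(0.319) = 1.343423; -0.185*log2(0.681) = 0.102541. H(P,Q) = 1.343423 + 0.102541 = 1.446

1.446 bits


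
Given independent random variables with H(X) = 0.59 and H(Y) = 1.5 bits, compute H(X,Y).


For independent variables, H(X,Y) = H(X) + H(Y) = 0.59 + 1.5 = 2.09

2.09 bits


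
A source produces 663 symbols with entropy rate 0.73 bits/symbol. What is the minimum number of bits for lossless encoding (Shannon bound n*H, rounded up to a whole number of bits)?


Minimum bits >= n * H = 663 * 0.73 = 483.99, rounded up to a whole number of bits = 484

484 bits


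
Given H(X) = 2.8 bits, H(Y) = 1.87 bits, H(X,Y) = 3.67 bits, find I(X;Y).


I(X;Y) = H(X) + H(Y) - H(X,Y) = 2.8 + 1.87 - 3.67 = 1.0

1.0 bits


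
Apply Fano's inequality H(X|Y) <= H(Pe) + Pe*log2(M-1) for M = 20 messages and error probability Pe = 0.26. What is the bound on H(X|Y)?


H(Pe) = -Pe*log2(Pe) - (1-Pe)*log2(1-Pe) = -0.26*log2(0.26) - 0.74*log2(0.74) = 0.505288 + 0.321458 = 0.8267. Pe*log2(M-1) = 0.26*log2(19) = 1.104461. Bound = H(Pe) + Pe*log2(M-1) = 0.505288 + 0.321458 + 1.104461 = 1.9312

1.9312 bits


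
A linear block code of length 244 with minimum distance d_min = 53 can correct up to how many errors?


Correction capability = floor((d-1)/2) = floor((53-1)/2) = 26

26 errors


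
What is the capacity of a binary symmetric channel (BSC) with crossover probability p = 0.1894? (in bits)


H(p) = -p*log2(p) - (1-p)*log2(1-p) = -0.1894*log2(0.1894) - 0.8106*log2(0.8106) = 0.454653 + 0.245561 = 0.7002. C = 1 - H(p) = 1 - 0.7002 = 0.2998

0.2998 bits


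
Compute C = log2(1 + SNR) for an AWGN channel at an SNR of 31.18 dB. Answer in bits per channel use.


SNR_linear = 10^(31.18/10) = 1312.1999; C = log2(1 + SNR_linear) = log2(1 + 1312.1999) = 10.3589

10.3589 bits/channel use


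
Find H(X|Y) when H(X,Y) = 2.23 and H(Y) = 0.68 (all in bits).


H(X|Y) = H(X,Y) - H(Y) = 2.23 - 0.68 = 1.55

1.55 bits


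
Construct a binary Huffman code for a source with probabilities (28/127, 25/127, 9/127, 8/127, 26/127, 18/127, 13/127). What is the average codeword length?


Huffman construction (repeatedly merge the two least-probable nodes; each merge adds 1 bit to every symbol beneath it): 8/127 + 9/127 = 17/127; 13/127 + 17/127 = 30/127; 18/127 + 25/127 = 43/127; 26/127 + 28/127 = 54/127; 30/127 + 43/127 = 73/127; 54/127 + 73/127 = 1. Resulting codeword lengths (in the order the probabilities were given): (2, 3, 4, 4, 2, 3, 3). L_avg = sum(p_i * l_i) = 28/127*2 + 25/127*3 + 9/127*4 + 8/127*4 + 26/127*2 + 18/127*3 + 13/127*3 = 344/127 = 2.7087

2.7087 bits


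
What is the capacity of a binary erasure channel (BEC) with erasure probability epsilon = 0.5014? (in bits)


C = 1 - epsilon = 1 - 0.5014 = 0.4986

0.4986 bits


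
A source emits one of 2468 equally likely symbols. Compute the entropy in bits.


H = log2(n) = log2(2468) = 11.2691

11.2691 bits


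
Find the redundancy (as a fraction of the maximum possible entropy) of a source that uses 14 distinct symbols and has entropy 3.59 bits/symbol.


H_max = log2(K) = log2(14) = 3.8074 bits/symbol. Redundancy = 1 - H/H_max = 1 - 3.59/3.8074 = 1 - 0.9429 = 0.0571

0.0571


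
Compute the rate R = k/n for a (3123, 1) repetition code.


Rate = k/n = 1/3123

1/3123


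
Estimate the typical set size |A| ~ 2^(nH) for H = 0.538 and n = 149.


log2|A_typical| = nH = 149 * 0.538 = 80.162, so |A_typical| ~ 2^80.162 = 1.353e+24

1.353e+24


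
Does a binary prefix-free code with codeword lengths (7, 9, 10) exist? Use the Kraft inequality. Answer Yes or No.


Kraft sum = sum(2^(-l_i)) = 0.0107, need <= 1. Result: satisfied (a binary prefix-free code with these lengths exists)

Yes


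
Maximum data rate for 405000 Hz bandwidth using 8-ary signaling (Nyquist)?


Rate = 2 * B * log2(M) = 2 * 405000 * 3.0 = 2430000.0

2430000.0 bps


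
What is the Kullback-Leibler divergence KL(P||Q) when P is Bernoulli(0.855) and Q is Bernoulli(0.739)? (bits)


KL = p*log2(p/q) + (1-p)*log2((1-p)/(1-q)) = 0.855*log2(0.855/0.739) + 0.145*log2(0.145/0.261) = 0.0569

0.0569 bits


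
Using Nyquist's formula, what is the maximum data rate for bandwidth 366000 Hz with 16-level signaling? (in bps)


Rate = 2 * B * log2(M) = 2 * 366000 * 4.0 = 2928000.0

2928000.0 bps


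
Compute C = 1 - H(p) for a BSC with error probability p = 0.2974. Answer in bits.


H(p) = -p*log2(p) - (1-p)*log2(1-p) = -0.2974*log2(0.2974) - 0.7026*log2(0.7026) = 0.520308 + 0.357781 = 0.8781. C = 1 - H(p) = 1 - 0.8781 = 0.1219

0.1219 bits


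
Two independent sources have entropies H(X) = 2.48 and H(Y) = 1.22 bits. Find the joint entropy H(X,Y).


For independent variables, H(X,Y) = H(X) + H(Y) = 2.48 + 1.22 = 3.7

3.7 bits


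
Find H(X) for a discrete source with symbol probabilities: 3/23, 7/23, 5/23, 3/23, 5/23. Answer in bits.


H = -sum(p_i * log2(p_i)). Terms: -(3/23)*log2(3/23) = 0.383296; -(7/23)*log2(7/23) = 0.522324; -(5/23)*log2(5/23) = 0.478616; -(3/23)*log2(3/23) = 0.383296; -(5/23)*log2(5/23) = 0.478616. H = 0.383296 + 0.522324 + 0.478616 + 0.383296 + 0.478616 = 2.2461

2.2461 bits


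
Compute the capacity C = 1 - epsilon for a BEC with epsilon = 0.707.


C = 1 - epsilon = 1 - 0.707 = 0.293

0.293 bits


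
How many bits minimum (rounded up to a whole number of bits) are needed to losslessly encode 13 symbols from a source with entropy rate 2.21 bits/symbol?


Minimum bits >= n * H = 13 * 2.21 = 28.73, rounded up to a whole number of bits = 29

29 bits


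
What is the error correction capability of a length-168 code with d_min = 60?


Correction capability = floor((d-1)/2) = floor((60-1)/2) = 29

29 errors


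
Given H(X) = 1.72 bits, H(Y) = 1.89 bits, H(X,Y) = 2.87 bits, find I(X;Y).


I(X;Y) = H(X) + H(Y) - H(X,Y) = 1.72 + 1.89 - 2.87 = 0.74

0.74 bits


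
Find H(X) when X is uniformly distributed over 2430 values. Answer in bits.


H = log2(n) = log2(2430) = 11.2467

11.2467 bits


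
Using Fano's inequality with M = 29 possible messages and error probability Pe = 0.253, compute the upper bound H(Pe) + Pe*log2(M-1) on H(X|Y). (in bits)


H(Pe) = -Pe*log2(Pe) - (1-Pe)*log2(1-Pe) = -0.253*log2(0.253) - 0.747*log2(0.747) = 0.501646 + 0.314352 = 0.816. Pe*log2(M-1) = 0.253*log2(28) = 1.216261. Bound = H(Pe) + Pe*log2(M-1) = 0.501646 + 0.314352 + 1.216261 = 2.0323

2.0323 bits


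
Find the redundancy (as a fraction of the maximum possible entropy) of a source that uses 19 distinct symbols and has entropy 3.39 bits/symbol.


H_max = log2(K) = log2(19) = 4.2479 bits/symbol. Redundancy = 1 - H/H_max = 1 - 3.39/4.2479 = 1 - 0.798 = 0.202

0.202


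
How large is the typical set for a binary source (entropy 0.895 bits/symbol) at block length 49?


log2|A_typical| = nH = 49 * 0.895 = 43.855, so |A_typical| ~ 2^43.855 = 1.591e+13

1.591e+13


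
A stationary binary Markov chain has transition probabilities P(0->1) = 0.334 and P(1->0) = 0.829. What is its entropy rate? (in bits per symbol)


Stationary distribution: pi_0 = p10/(p01+p10) = 0.7128, pi_1 = 0.2872. Entropy rate H' = pi_0*H(p01) + pi_1*H(p10) = 0.7128*0.919 + 0.2872*0.66 = 0.8446

0.8446 bits/symbol


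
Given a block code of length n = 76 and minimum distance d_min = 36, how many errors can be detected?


Detection capability = d_min - 1 = 36 - 1 = 35

35 errors


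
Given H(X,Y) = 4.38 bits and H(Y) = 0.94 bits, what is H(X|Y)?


H(X|Y) = H(X,Y) - H(Y) = 4.38 - 0.94 = 3.44

3.44 bits


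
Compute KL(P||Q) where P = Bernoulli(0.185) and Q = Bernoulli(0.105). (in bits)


KL = p*log2(p/q) + (1-p)*log2((1-p)/(1-q)) = 0.185*log2(0.185/0.105) + 0.815*log2(0.815/0.895) = 0.0411

0.0411 bits


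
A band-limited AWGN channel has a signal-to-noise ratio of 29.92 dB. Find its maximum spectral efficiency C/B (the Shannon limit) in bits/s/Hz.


SNR_linear = 10^(29.92/10) = 981.7479; C/B = log2(1 + SNR_linear) = log2(1 + 981.7479) = 9.9407

9.9407 bits/s/Hz


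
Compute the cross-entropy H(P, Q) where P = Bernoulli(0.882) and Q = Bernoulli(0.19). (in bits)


H(P,Q) = -p*log2(q) - (1-p)*log2(1-q). -0.882*log2(0.19) = 2.113209; -0.118*log2(0.81) = 0.035873. H(P,Q) = 2.113209 + 0.035873 = 2.1491

2.1491 bits


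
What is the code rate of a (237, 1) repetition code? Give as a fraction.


Rate = k/n = 1/237

1/237


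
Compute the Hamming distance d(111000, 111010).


Count differing positions: . . . . ^ . = 1 differences

1


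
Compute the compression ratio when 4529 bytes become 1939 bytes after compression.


Ratio = original / compressed = 4529 / 1939 = 2.3357

2.3357


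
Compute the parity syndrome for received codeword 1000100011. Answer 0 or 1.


Syndrome = XOR of all bits = 1 XOR 0 XOR 0 XOR 0 XOR 1 XOR 0 XOR 0 XOR 0 XOR 1 XOR 1 = 0

0


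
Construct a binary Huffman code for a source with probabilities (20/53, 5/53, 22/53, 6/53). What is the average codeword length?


Huffman construction (repeatedly merge the two least-probable nodes; each merge adds 1 bit to every symbol beneath it): 5/53 + 6/53 = 11/53; 11/53 + 20/53 = 31/53; 22/53 + 31/53 = 1. Resulting codeword lengths (in the order the probabilities were given): (2, 3, 1, 3). L_avg = sum(p_i * l_i) = 20/53*2 + 5/53*3 + 22/53*1 + 6/53*3 = 95/53 = 1.7925

1.7925 bits


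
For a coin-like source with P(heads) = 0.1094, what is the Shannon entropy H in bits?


H = -p*log2(p) - (1-p)*log2(1-p). -0.1094*log2(0.1094) = 0.349239; -0.8906*log2(0.8906) = 0.148864. H = 0.349239 + 0.148864 = 0.4981

0.4981 bits


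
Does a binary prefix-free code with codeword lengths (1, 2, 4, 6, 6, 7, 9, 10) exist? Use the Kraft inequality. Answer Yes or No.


Kraft sum = sum(2^(-l_i)) = 0.8545, need <= 1. Result: satisfied (a binary prefix-free code with these lengths exists)

Yes


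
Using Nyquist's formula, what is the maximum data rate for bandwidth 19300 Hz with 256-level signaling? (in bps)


Rate = 2 * B * log2(M) = 2 * 19300 * 8.0 = 308800.0

308800.0 bps


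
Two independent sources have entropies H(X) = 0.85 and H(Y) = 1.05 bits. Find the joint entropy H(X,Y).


For independent variables, H(X,Y) = H(X) + H(Y) = 0.85 + 1.05 = 1.9

1.9 bits


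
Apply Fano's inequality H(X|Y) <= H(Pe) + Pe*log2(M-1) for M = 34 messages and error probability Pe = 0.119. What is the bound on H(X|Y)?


H(Pe) = -Pe*log2(Pe) - (1-Pe)*log2(1-Pe) = -0.119*log2(0.119) - 0.881*log2(0.881) = 0.365445 + 0.161035 = 0.5265. Pe*log2(M-1) = 0.119*log2(33) = 0.600283. Bound = H(Pe) + Pe*log2(M-1) = 0.365445 + 0.161035 + 0.600283 = 1.1268

1.1268 bits


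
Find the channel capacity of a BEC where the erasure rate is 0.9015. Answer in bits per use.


C = 1 - epsilon = 1 - 0.9015 = 0.0985

0.0985 bits


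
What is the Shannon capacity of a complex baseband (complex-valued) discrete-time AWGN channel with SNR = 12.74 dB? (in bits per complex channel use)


SNR_linear = 10^(12.74/10) = 18.7932; C = log2(1 + SNR_linear) = log2(1 + 18.7932) = 4.3069

4.3069 bits/channel use


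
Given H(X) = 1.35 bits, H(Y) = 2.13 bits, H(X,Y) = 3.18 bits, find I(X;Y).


I(X;Y) = H(X) + H(Y) - H(X,Y) = 1.35 + 2.13 - 3.18 = 0.3

0.3 bits


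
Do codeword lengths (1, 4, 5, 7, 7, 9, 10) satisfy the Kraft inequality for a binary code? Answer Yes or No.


Kraft sum = sum(2^(-l_i)) = 0.6123, need <= 1. Result: satisfied (a binary prefix-free code with these lengths exists)

Yes


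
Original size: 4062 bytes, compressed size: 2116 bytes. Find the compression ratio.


Ratio = original / compressed = 4062 / 2116 = 1.9197

1.9197


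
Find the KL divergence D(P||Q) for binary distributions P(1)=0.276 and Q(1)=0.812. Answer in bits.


KL = p*log2(p/q) + (1-p)*log2((1-p)/(1-q)) = 0.276*log2(0.276/0.812) + 0.724*log2(0.724/0.188) = 0.9787

0.9787 bits


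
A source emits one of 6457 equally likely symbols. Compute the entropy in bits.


H = log2(n) = log2(6457) = 12.6566

12.6566 bits


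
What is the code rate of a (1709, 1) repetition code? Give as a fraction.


Rate = k/n = 1/1709

1/1709


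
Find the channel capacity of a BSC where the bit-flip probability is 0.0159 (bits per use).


H(p) = -p*log2(p) - (1-p)*log2(1-p) = -0.0159*log2(0.0159) - 0.9841*log2(0.9841) = 0.095000 + 0.022756 = 0.1178. C = 1 - H(p) = 1 - 0.1178 = 0.8822

0.8822 bits


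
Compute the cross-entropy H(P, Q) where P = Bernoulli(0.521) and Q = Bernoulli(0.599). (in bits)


H(P,Q) = -p*log2(q) - (1-p)*log2(1-q). -0.521*log2(0.599) = 0.385213; -0.479*log2(0.401) = 0.631478. H(P,Q) = 0.385213 + 0.631478 = 1.0167

1.0167 bits


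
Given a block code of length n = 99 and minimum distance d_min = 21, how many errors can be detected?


Detection capability = d_min - 1 = 21 - 1 = 20

20 errors


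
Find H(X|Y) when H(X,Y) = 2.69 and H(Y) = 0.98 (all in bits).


H(X|Y) = H(X,Y) - H(Y) = 2.69 - 0.98 = 1.71

1.71 bits


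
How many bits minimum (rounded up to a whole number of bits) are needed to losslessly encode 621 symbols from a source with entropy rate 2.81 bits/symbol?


Minimum bits >= n * H = 621 * 2.81 = 1745.01, rounded up to a whole number of bits = 1746

1746 bits


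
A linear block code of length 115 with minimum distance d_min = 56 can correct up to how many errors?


Correction capability = floor((d-1)/2) = floor((56-1)/2) = 27

27 errors


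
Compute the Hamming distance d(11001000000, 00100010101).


Count differing positions: ^ ^ ^ . ^ . ^ . ^ . ^ = 7 differences

7


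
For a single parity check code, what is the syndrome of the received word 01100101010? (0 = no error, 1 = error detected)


Syndrome = XOR of all bits = 0 XOR 1 XOR 1 XOR 0 XOR 0 XOR 1 XOR 0 XOR 1 XOR 0 XOR 1 XOR 0 = 1

1


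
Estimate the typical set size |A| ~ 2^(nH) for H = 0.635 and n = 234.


log2|A_typical| = nH = 234 * 0.635 = 148.59, so |A_typical| ~ 2^148.59 = 5.371e+44

5.371e+44


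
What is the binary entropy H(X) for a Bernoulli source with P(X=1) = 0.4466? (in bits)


H = -p*log2(p) - (1-p)*log2(1-p). -0.4466*log2(0.4466) = 0.519371; -0.5534*log2(0.5534) = 0.472385. H = 0.519371 + 0.472385 = 0.9918

0.9918 bits


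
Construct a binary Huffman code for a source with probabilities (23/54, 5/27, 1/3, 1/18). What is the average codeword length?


Huffman construction (repeatedly merge the two least-probable nodes; each merge adds 1 bit to every symbol beneath it): 1/18 + 5/27 = 13/54; 13/54 + 1/3 = 31/54; 23/54 + 31/54 = 1. Resulting codeword lengths (in the order the probabilities were given): (1, 3, 2, 3). L_avg = sum(p_i * l_i) = 23/54*1 + 5/27*3 + 1/3*2 + 1/18*3 = 49/27 = 1.8148

1.8148 bits


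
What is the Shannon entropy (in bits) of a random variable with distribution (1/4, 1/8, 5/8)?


H = -sum(p_i * log2(p_i)). Terms: -(1/4)*log2(1/4) = 0.500000; -(1/8)*log2(1/8) = 0.375000; -(5/8)*log2(5/8) = 0.423795. H = 0.500000 + 0.375000 + 0.423795 = 1.2988

1.2988 bits


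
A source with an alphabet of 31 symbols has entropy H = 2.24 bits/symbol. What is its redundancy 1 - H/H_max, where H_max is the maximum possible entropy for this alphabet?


H_max = log2(K) = log2(31) = 4.9542 bits/symbol. Redundancy = 1 - H/H_max = 1 - 2.24/4.9542 = 1 - 0.4521 = 0.5479

0.5479


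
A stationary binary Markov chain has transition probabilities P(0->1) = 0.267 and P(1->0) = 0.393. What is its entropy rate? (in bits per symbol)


Stationary distribution: pi_0 = p10/(p01+p10) = 0.5955, pi_1 = 0.4045. Entropy rate H' = pi_0*H(p01) + pi_1*H(p10) = 0.5955*0.8371 + 0.4045*0.9667 = 0.8895

0.8895 bits/symbol


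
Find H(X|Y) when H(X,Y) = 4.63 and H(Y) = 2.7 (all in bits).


H(X|Y) = H(X,Y) - H(Y) = 4.63 - 2.7 = 1.93

1.93 bits


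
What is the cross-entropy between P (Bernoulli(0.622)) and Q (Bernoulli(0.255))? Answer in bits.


H(P,Q) = -p*log2(q) - (1-p)*log2(1-q). -0.622*log2(0.255) = 1.226230; -0.378*log2(0.745) = 0.160532. H(P,Q) = 1.226230 + 0.160532 = 1.3868

1.3868 bits


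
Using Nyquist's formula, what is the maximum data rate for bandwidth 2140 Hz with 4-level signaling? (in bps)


Rate = 2 * B * log2(M) = 2 * 2140 * 2.0 = 8560.0

8560.0 bps


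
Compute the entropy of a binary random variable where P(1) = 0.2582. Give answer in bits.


H = -p*log2(p) - (1-p)*log2(1-p). -0.2582*log2(0.2582) = 0.504378; -0.7418*log2(0.7418) = 0.319640. H = 0.504378 + 0.319640 = 0.824

0.824 bits


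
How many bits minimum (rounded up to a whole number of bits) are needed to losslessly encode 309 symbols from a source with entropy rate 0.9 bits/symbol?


Minimum bits >= n * H = 309 * 0.9 = 278.1, rounded up to a whole number of bits = 279

279 bits


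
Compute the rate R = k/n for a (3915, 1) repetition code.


Rate = k/n = 1/3915

1/3915


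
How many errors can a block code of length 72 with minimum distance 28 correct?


Correction capability = floor((d-1)/2) = floor((28-1)/2) = 13

13 errors


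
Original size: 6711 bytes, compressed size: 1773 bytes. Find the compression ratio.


Ratio = original / compressed = 6711 / 1773 = 3.7851

3.7851


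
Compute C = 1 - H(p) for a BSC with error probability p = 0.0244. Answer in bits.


H(p) = -p*log2(p) - (1-p)*log2(1-p) = -0.0244*log2(0.0244) - 0.9756*log2(0.9756) = 0.130710 + 0.034769 = 0.1655. C = 1 - H(p) = 1 - 0.1655 = 0.8345

0.8345 bits


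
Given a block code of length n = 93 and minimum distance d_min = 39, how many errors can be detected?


Detection capability = d_min - 1 = 39 - 1 = 38

38 errors


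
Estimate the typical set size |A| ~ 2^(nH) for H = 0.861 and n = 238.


log2|A_typical| = nH = 238 * 0.861 = 204.918, so |A_typical| ~ 2^204.918 = 4.858e+61

4.858e+61


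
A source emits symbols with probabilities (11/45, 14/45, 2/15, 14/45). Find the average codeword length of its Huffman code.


Huffman construction (repeatedly merge the two least-probable nodes; each merge adds 1 bit to every symbol beneath it): 2/15 + 11/45 = 17/45; 14/45 + 14/45 = 28/45; 17/45 + 28/45 = 1. Resulting codeword lengths (in the order the probabilities were given): (2, 2, 2, 2). L_avg = sum(p_i * l_i) = 11/45*2 + 14/45*2 + 2/15*2 + 14/45*2 = 2

2.0 bits


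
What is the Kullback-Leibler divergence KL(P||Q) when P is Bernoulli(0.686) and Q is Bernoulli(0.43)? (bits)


KL = p*log2(p/q) + (1-p)*log2((1-p)/(1-q)) = 0.686*log2(0.686/0.43) + 0.314*log2(0.314/0.57) = 0.1922

0.1922 bits


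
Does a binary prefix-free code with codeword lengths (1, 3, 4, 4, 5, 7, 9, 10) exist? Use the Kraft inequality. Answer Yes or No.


Kraft sum = sum(2^(-l_i)) = 0.792, need <= 1. Result: satisfied (a binary prefix-free code with these lengths exists)

Yes


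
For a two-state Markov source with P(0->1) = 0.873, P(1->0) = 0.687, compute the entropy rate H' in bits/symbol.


Stationary distribution: pi_0 = p10/(p01+p10) = 0.4404, pi_1 = 0.5596. Entropy rate H' = pi_0*H(p01) + pi_1*H(p10) = 0.4404*0.5492 + 0.5596*0.8966 = 0.7436

0.7436 bits/symbol


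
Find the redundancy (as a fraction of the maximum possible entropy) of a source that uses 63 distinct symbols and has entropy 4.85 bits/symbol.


H_max = log2(K) = log2(63) = 5.9773 bits/symbol. Redundancy = 1 - H/H_max = 1 - 4.85/5.9773 = 1 - 0.8114 = 0.1886

0.1886


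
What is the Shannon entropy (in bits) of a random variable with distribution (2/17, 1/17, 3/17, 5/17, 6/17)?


H = -sum(p_i * log2(p_i)). Terms: -(2/17)*log2(2/17) = 0.363231; -(1/17)*log2(1/17) = 0.240439; -(3/17)*log2(3/17) = 0.441618; -(5/17)*log2(5/17) = 0.519275; -(6/17)*log2(6/17) = 0.530294. H = 0.363231 + 0.240439 + 0.441618 + 0.519275 + 0.530294 = 2.0949

2.0949 bits


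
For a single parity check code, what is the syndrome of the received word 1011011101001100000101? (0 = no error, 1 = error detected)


Syndrome = XOR of all bits = 1 XOR 0 XOR 1 XOR 1 XOR 0 XOR 1 XOR 1 XOR 1 XOR 0 XOR 1 XOR 0 XOR 0 XOR 1 XOR 1 XOR 0 XOR 0 XOR 0 XOR 0 XOR 0 XOR 1 XOR 0 XOR 1 = 1

1


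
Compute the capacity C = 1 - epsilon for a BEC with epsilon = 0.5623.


C = 1 - epsilon = 1 - 0.5623 = 0.4377

0.4377 bits


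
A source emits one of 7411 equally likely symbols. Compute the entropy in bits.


H = log2(n) = log2(7411) = 12.8555

12.8555 bits


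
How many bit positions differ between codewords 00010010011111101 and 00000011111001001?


Count differing positions: . . . ^ . . . ^ ^ . . ^ ^ . ^ . . = 6 differences

6


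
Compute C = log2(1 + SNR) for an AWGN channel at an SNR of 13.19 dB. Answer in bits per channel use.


SNR_linear = 10^(13.19/10) = 20.8449; C = log2(1 + SNR_linear) = log2(1 + 20.8449) = 4.4492

4.4492 bits/channel use


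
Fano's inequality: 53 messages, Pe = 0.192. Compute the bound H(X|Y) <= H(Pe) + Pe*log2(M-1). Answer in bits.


H(Pe) = -Pe*log2(Pe) - (1-Pe)*log2(1-Pe) = -0.192*log2(0.192) - 0.808*log2(0.808) = 0.457118 + 0.248519 = 0.7056. Pe*log2(M-1) = 0.192*log2(52) = 1.094484. Bound = H(Pe) + Pe*log2(M-1) = 0.457118 + 0.248519 + 1.094484 = 1.8001

1.8001 bits


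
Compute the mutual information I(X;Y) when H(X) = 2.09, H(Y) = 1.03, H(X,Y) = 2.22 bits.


I(X;Y) = H(X) + H(Y) - H(X,Y) = 2.09 + 1.03 - 2.22 = 0.9

0.9 bits


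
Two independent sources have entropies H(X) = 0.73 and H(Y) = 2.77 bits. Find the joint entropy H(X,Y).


For independent variables, H(X,Y) = H(X) + H(Y) = 0.73 + 2.77 = 3.5

3.5 bits


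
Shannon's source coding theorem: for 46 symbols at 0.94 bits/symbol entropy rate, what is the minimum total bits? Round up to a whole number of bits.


Minimum bits >= n * H = 46 * 0.94 = 43.24, rounded up to a whole number of bits = 44

44 bits


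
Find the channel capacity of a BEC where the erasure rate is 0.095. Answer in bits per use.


C = 1 - epsilon = 1 - 0.095 = 0.905

0.905 bits


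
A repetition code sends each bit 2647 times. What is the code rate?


Rate = k/n = 1/2647

1/2647


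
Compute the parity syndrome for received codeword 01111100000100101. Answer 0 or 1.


Syndrome = XOR of all bits = 0 XOR 1 XOR 1 XOR 1 XOR 1 XOR 1 XOR 0 XOR 0 XOR 0 XOR 0 XOR 0 XOR 1 XOR 0 XOR 0 XOR 1 XOR 0 XOR 1 = 0

0


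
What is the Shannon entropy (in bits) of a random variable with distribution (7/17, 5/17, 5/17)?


H = -sum(p_i * log2(p_i)). Terms: -(7/17)*log2(7/17) = 0.527103; -(5/17)*log2(5/17) = 0.519275; -(5/17)*log2(5/17) = 0.519275. H = 0.527103 + 0.519275 + 0.519275 = 1.5657

1.5657 bits


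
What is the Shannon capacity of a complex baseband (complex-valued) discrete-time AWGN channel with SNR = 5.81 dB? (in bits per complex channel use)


SNR_linear = 10^(5.81/10) = 3.8107; C = log2(1 + SNR_linear) = log2(1 + 3.8107) = 2.2662

2.2662 bits/channel use


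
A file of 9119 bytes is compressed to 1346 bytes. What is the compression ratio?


Ratio = original / compressed = 9119 / 1346 = 6.7749

6.7749


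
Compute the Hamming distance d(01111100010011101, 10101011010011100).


Count differing positions: ^ ^ . ^ . ^ ^ ^ . . . . . . . . ^ = 7 differences

7


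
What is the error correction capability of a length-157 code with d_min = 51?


Correction capability = floor((d-1)/2) = floor((51-1)/2) = 25

25 errors


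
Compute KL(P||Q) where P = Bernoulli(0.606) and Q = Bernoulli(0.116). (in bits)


KL = p*log2(p/q) + (1-p)*log2((1-p)/(1-q)) = 0.606*log2(0.606/0.116) + 0.394*log2(0.394/0.884) = 0.9861

0.9861 bits


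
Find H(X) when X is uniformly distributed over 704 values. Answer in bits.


H = log2(n) = log2(704) = 9.4594

9.4594 bits


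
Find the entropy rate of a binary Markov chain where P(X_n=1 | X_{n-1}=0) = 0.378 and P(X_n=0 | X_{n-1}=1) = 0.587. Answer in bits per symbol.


Stationary distribution: pi_0 = p10/(p01+p10) = 0.6083, pi_1 = 0.3917. Entropy rate H' = pi_0*H(p01) + pi_1*H(p10) = 0.6083*0.9566 + 0.3917*0.978 = 0.965

0.965 bits/symbol


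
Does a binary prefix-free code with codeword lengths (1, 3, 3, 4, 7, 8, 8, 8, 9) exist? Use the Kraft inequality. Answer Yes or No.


Kraft sum = sum(2^(-l_i)) = 0.834, need <= 1. Result: satisfied (a binary prefix-free code with these lengths exists)

Yes


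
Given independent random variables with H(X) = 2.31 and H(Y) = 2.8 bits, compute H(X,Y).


For independent variables, H(X,Y) = H(X) + H(Y) = 2.31 + 2.8 = 5.11

5.11 bits


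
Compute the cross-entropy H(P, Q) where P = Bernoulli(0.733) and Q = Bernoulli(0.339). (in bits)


H(P,Q) = -p*log2(q) - (1-p)*log2(1-q). -0.733*log2(0.339) = 1.143951; -0.267*log2(0.661) = 0.159473. H(P,Q) = 1.143951 + 0.159473 = 1.3034

1.3034 bits


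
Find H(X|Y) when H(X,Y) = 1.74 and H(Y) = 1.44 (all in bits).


H(X|Y) = H(X,Y) - H(Y) = 1.74 - 1.44 = 0.3

0.3 bits


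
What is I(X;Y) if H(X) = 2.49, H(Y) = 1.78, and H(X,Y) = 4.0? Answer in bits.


I(X;Y) = H(X) + H(Y) - H(X,Y) = 2.49 + 1.78 - 4.0 = 0.27

0.27 bits


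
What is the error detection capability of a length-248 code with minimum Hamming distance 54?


Detection capability = d_min - 1 = 54 - 1 = 53

53 errors


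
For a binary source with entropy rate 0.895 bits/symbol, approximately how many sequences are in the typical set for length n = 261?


log2|A_typical| = nH = 261 * 0.895 = 233.595, so |A_typical| ~ 2^233.595 = 2.085e+70

2.085e+70


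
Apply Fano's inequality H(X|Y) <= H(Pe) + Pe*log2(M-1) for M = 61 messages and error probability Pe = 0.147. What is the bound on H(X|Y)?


H(Pe) = -Pe*log2(Pe) - (1-Pe)*log2(1-Pe) = -0.147*log2(0.147) - 0.853*log2(0.853) = 0.406618 + 0.195663 = 0.6023. Pe*log2(M-1) = 0.147*log2(60) = 0.868313. Bound = H(Pe) + Pe*log2(M-1) = 0.406618 + 0.195663 + 0.868313 = 1.4706

1.4706 bits


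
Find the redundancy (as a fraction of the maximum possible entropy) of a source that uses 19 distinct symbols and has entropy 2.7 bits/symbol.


H_max = log2(K) = log2(19) = 4.2479 bits/symbol. Redundancy = 1 - H/H_max = 1 - 2.7/4.2479 = 1 - 0.6356 = 0.3644

0.3644


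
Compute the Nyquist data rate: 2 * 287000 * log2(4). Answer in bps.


Rate = 2 * B * log2(M) = 2 * 287000 * 2.0 = 1148000.0

1148000.0 bps


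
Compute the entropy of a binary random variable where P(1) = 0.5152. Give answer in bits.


H = -p*log2(p) - (1-p)*log2(1-p). -0.5152*log2(0.5152) = 0.492941; -0.4848*log2(0.4848) = 0.506392. H = 0.492941 + 0.506392 = 0.9993

0.9993 bits


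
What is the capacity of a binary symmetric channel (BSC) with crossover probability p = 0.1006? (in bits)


H(p) = -p*log2(p) - (1-p)*log2(1-p) = -0.1006*log2(0.1006) - 0.8994*log2(0.8994) = 0.333318 + 0.137577 = 0.4709. C = 1 - H(p) = 1 - 0.4709 = 0.5291

0.5291 bits


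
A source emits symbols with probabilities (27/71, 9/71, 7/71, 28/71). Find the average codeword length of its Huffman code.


Huffman construction (repeatedly merge the two least-probable nodes; each merge adds 1 bit to every symbol beneath it): 7/71 + 9/71 = 16/71; 16/71 + 27/71 = 43/71; 28/71 + 43/71 = 1. Resulting codeword lengths (in the order the probabilities were given): (2, 3, 3, 1). L_avg = sum(p_i * l_i) = 27/71*2 + 9/71*3 + 7/71*3 + 28/71*1 = 130/71 = 1.831

1.831 bits


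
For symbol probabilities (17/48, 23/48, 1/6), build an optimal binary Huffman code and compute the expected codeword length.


Huffman construction (repeatedly merge the two least-probable nodes; each merge adds 1 bit to every symbol beneath it): 1/6 + 17/48 = 25/48; 23/48 + 25/48 = 1. Resulting codeword lengths (in the order the probabilities were given): (2, 1, 2). L_avg = sum(p_i * l_i) = 17/48*2 + 23/48*1 + 1/6*2 = 73/48 = 1.5208

1.5208 bits


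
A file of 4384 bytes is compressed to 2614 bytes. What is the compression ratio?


Ratio = original / compressed = 4384 / 2614 = 1.6771

1.6771


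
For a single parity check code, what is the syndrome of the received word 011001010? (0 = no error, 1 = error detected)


Syndrome = XOR of all bits = 0 XOR 1 XOR 1 XOR 0 XOR 0 XOR 1 XOR 0 XOR 1 XOR 0 = 0

0


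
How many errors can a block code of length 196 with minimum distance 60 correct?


Correction capability = floor((d-1)/2) = floor((60-1)/2) = 29

29 errors


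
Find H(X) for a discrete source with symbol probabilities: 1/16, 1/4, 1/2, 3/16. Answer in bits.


H = -sum(p_i * log2(p_i)). Terms: -(1/16)*log2(1/16) = 0.250000; -(1/4)*log2(1/4) = 0.500000; -(1/2)*log2(1/2) = 0.500000; -(3/16)*log2(3/16) = 0.452820. H = 0.250000 + 0.500000 + 0.500000 + 0.452820 = 1.7028

1.7028 bits


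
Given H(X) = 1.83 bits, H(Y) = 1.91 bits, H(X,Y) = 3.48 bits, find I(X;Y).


I(X;Y) = H(X) + H(Y) - H(X,Y) = 1.83 + 1.91 - 3.48 = 0.26

0.26 bits


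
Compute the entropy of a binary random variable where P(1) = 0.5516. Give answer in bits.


H = -p*log2(p) - (1-p)*log2(1-p). -0.5516*log2(0.5516) = 0.473441; -0.4484*log2(0.4484) = 0.518862. H = 0.473441 + 0.518862 = 0.9923

0.9923 bits


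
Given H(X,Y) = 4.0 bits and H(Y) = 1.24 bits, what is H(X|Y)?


H(X|Y) = H(X,Y) - H(Y) = 4.0 - 1.24 = 2.76

2.76 bits


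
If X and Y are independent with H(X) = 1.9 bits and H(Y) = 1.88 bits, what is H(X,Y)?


For independent variables, H(X,Y) = H(X) + H(Y) = 1.9 + 1.88 = 3.78

3.78 bits


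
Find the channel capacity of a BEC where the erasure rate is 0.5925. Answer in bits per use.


C = 1 - epsilon = 1 - 0.5925 = 0.4075

0.4075 bits


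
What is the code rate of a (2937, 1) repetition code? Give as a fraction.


Rate = k/n = 1/2937

1/2937


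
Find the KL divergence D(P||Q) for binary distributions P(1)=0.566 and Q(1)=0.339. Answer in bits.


KL = p*log2(p/q) + (1-p)*log2((1-p)/(1-q)) = 0.566*log2(0.566/0.339) + 0.434*log2(0.434/0.661) = 0.1551

0.1551 bits


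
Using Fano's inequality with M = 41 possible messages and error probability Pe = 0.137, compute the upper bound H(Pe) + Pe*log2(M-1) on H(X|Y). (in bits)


H(Pe) = -Pe*log2(Pe) - (1-Pe)*log2(1-Pe) = -0.137*log2(0.137) - 0.863*log2(0.863) = 0.392882 + 0.183446 = 0.5763. Pe*log2(M-1) = 0.137*log2(40) = 0.729104. Bound = H(Pe) + Pe*log2(M-1) = 0.392882 + 0.183446 + 0.729104 = 1.3054

1.3054 bits


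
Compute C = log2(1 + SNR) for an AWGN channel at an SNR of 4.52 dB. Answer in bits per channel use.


SNR_linear = 10^(4.52/10) = 2.8314; C = log2(1 + SNR_linear) = log2(1 + 2.8314) = 1.9379

1.9379 bits/channel use


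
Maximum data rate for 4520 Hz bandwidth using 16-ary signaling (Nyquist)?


Rate = 2 * B * log2(M) = 2 * 4520 * 4.0 = 36160.0

36160.0 bps


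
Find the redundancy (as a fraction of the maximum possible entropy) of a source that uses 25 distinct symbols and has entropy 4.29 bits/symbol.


H_max = log2(K) = log2(25) = 4.6439 bits/symbol. Redundancy = 1 - H/H_max = 1 - 4.29/4.6439 = 1 - 0.9238 = 0.0762

0.0762


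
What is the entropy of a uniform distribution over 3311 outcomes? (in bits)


H = log2(n) = log2(3311) = 11.6931

11.6931 bits


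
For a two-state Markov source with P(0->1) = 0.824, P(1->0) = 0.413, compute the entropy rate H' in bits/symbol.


Stationary distribution: pi_0 = p10/(p01+p10) = 0.3339, pi_1 = 0.6661. Entropy rate H' = pi_0*H(p01) + pi_1*H(p10) = 0.3339*0.6712 + 0.6661*0.978 = 0.8756

0.8756 bits/symbol


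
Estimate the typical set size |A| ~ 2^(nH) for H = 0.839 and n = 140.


log2|A_typical| = nH = 140 * 0.839 = 117.46, so |A_typical| ~ 2^117.46 = 2.286e+35

2.286e+35


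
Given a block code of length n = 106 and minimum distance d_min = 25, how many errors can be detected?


Detection capability = d_min - 1 = 25 - 1 = 24

24 errors


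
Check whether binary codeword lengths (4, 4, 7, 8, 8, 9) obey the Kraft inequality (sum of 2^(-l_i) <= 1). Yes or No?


Kraft sum = sum(2^(-l_i)) = 0.1426, need <= 1. Result: satisfied (a binary prefix-free code with these lengths exists)

Yes


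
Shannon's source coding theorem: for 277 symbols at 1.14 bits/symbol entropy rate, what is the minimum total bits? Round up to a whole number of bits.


Minimum bits >= n * H = 277 * 1.14 = 315.78, rounded up to a whole number of bits = 316

316 bits


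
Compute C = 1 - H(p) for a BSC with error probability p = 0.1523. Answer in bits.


H(p) = -p*log2(p) - (1-p)*log2(1-p) = -0.1523*log2(0.1523) - 0.8477*log2(0.8477) = 0.413496 + 0.202070 = 0.6156. C = 1 - H(p) = 1 - 0.6156 = 0.3844

0.3844 bits
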